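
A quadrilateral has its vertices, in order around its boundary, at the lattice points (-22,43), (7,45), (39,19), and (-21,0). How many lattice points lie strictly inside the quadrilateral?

The shoelace formula gives twice the area as |((-22)·45 − 7·43) + (7·19 − 39·45) + (39·0 − (-21)·19) + ((-21)·43 − (-22)·0)| = 3417, so the area is 3417/2.
Along each edge there are gcd(|Δx|,|Δy|)+1 lattice points, so counting each shared vertex once the boundary has gcd(29,2) + gcd(32,26) + gcd(60,19) + gcd(1,43) = 1+2+1+1 = 5.
Pick's theorem gives I = A − B/2 + 1 = 3417/2 − 5/2 + 1 = 1707.

1707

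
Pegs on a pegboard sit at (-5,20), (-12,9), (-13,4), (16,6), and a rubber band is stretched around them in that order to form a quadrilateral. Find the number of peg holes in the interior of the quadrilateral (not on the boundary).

232

The shoelace formula gives twice the area as |[(-5)·9 − (-12)·20] + [(-12)·4 − (-13)·9] + [(-13)·6 − 16·4] + [16·20 − (-5)·6]| = 472, so the area is 236.
The number of boundary lattice points is Σ gcd(|Δx|,|Δy|) = gcd(7,11) + gcd(1,5) + gcd(29,2) + gcd(21,14) = 1+1+1+7 = 10.
By Pick's theorem A = I + B/2 − 1, so I = 236 − 10/2 + 1 = 232.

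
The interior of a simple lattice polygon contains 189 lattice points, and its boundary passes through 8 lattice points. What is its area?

192

Pick's theorem states A = I + B/2 − 1, so A = 189 + 8/2 − 1 = 192.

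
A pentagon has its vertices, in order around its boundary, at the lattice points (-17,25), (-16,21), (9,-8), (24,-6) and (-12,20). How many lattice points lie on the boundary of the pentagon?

10

The number of boundary lattice points is Σ gcd(|Δx|,|Δy|) = gcd(1,4) + gcd(25,29) + gcd(15,2) + gcd(36,26) + gcd(5,5) = 1+1+1+2+5 = 10.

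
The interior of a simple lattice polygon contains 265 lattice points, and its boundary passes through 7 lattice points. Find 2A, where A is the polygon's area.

Pick's theorem states A = I + B/2 − 1, so A = 265 + 7/2 − 1 = 535/2.
Hence 2A = 535.

535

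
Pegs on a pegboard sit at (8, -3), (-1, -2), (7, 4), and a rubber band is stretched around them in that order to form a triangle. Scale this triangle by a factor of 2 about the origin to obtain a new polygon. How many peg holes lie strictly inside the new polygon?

121

Using the shoelace formula, 2A = |[8·(-2) − (-1)·(-3)] + [(-1)·4 − 7·(-2)] + [7·(-3) − 8·4]| = 62, so the area is 31.
Along each edge there are gcd(|Δx|,|Δy|)+1 lattice points, so counting each shared vertex once the boundary has gcd(9,1) + gcd(8,6) + gcd(1,7) = 1+2+1 = 4.
Scaling by 2 multiplies the area by 2² = 4 (so the new area is 124) and multiplies the boundary lattice-point count by 2, giving 8.
By Pick's theorem, the interior count of the dilated polygon is 124 − 8/2 + 1 = 121.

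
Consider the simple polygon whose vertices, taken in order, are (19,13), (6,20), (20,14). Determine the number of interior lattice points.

Using the shoelace formula, 2A = |[19·20 − 6·13] + [6·14 − 20·20] + [20·13 − 19·14]| = 20, so the area is 10.
Summing gcd(|Δx|,|Δy|) over the edges gives the boundary count: gcd(13,7) + gcd(14,6) + gcd(1,1) = 1+2+1 = 4.
Pick's theorem gives I = A − B/2 + 1 = 10 − 4/2 + 1 = 9.

9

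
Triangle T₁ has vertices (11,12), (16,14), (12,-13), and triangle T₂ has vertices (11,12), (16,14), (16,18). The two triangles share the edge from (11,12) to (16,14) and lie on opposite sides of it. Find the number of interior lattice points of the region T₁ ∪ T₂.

71

The union is the simple quadrilateral with vertices (11,12), (12,-13), (16,14), (16,18) in order.
Using the shoelace formula, 2A = |(11·(-13) − 12·12) + (12·14 − 16·(-13)) + (16·18 − 16·14) + (16·12 − 11·18)| = 147, so the area is 73.5.
Along each edge there are gcd(|Δx|,|Δy|)+1 lattice points, so counting each shared vertex once the boundary has gcd(1,25) + gcd(4,27) + gcd(0,4) + gcd(5,6) = 1+1+4+1 = 7.
By Pick's theorem I = A − B/2 + 1 = 73.5 − 7/2 + 1 = 71.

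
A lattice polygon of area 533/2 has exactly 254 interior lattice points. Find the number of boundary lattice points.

27

Pick's theorem gives A = I + B/2 − 1, so B = 2(A − I + 1) = 2(533/2 − 254 + 1) = 27.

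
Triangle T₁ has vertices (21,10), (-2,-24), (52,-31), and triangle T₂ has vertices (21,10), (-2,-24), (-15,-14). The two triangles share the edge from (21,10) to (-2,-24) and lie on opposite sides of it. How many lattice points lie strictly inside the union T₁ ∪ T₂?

1328

The union is the simple quadrilateral with vertices (21,10), (52,-31), (-2,-24), (-15,-14) in order.
The shoelace formula gives twice the area as |(21·(-31) − 52·10) + (52·(-24) − (-2)·(-31)) + ((-2)·(-14) − (-15)·(-24)) + ((-15)·10 − 21·(-14))| = 2669, so the area is 2669/2.
Summing gcd(|Δx|,|Δy|) over the edges gives the boundary count: gcd(31,41) + gcd(54,7) + gcd(13,10) + gcd(36,24) = 1+1+1+12 = 15.
By Pick's theorem I = A − B/2 + 1 = 2669/2 − 15/2 + 1 = 1328.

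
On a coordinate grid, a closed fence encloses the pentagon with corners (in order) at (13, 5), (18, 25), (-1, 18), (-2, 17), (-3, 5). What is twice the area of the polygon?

Using the shoelace formula, 2A = |[13·25 − 18·5] + [18·18 − (-1)·25] + [(-1)·17 − (-2)·18] + [(-2)·5 − (-3)·17] + [(-3)·5 − 13·5]| = 564, so the area is 282.

564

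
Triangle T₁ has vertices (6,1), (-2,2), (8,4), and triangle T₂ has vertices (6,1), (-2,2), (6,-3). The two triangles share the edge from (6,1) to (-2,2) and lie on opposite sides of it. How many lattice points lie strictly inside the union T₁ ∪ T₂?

26

The union is the simple quadrilateral with vertices (6,1), (8,4), (-2,2), (6,-3) in order.
The shoelace formula gives twice the area as |(6·4 − 8·1) + (8·2 − (-2)·4) + ((-2)·(-3) − 6·2) + (6·1 − 6·(-3))| = 58, so the area is 29.
Summing gcd(|Δx|,|Δy|) over the edges gives the boundary count: gcd(2,3) + gcd(10,2) + gcd(8,5) + gcd(0,4) = 1+2+1+4 = 8.
By Pick's theorem I = A − B/2 + 1 = 29 − 8/2 + 1 = 26.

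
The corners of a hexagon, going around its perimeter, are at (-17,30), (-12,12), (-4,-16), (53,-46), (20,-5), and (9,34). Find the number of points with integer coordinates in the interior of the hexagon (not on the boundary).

1823

The shoelace formula gives twice the area as |[(-17)·12 − (-12)·30] + [(-12)·(-16) − (-4)·12] + [(-4)·(-46) − 53·(-16)] + [53·(-5) − 20·(-46)] + [20·34 − 9·(-5)] + [9·30 − (-17)·34]| = 3656, so the area is 1828.
The number of boundary lattice points is Σ gcd(|Δx|,|Δy|) = gcd(5,18) + gcd(8,28) + gcd(57,30) + gcd(33,41) + gcd(11,39) + gcd(26,4) = 1+4+3+1+1+2 = 12.
By Pick's theorem A = I + B/2 − 1, so I = 1828 − 12/2 + 1 = 1823.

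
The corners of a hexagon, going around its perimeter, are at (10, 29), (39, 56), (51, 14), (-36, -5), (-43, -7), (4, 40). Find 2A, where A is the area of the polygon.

By the shoelace formula, twice the signed area is |(10·56 − 39·29) + (39·14 − 51·56) + (51·(-5) − (-36)·14) + ((-36)·(-7) − (-43)·(-5)) + ((-43)·40 − 4·(-7)) + (4·29 − 10·40)| = 4571, so the area is 2285.5.

4571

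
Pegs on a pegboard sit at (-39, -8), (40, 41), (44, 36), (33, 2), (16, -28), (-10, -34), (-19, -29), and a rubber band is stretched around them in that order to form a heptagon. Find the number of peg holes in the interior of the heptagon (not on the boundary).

Using the shoelace formula, 2A = |[(-39)·41 − 40·(-8)] + [40·36 − 44·41] + [44·2 − 33·36] + [33·(-28) − 16·2] + [16·(-34) − (-10)·(-28)] + [(-10)·(-29) − (-19)·(-34)] + [(-19)·(-8) − (-39)·(-29)]| = 5858, so the area is 2929.
Along each edge there are gcd(|Δx|,|Δy|)+1 lattice points, so counting each shared vertex once the boundary has gcd(79,49) + gcd(4,5) + gcd(11,34) + gcd(17,30) + gcd(26,6) + gcd(9,5) + gcd(20,21) = 1+1+1+1+2+1+1 = 8.
By Pick's theorem A = I + B/2 − 1, so I = 2929 − 8/2 + 1 = 2926.

2926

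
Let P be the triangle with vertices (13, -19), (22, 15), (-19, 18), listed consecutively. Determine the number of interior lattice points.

By the shoelace formula, twice the signed area is |[13·15 − 22·(-19)] + [22·18 − (-19)·15] + [(-19)·(-19) − 13·18]| = 1421, so the area is 710.5.
The number of boundary lattice points is Σ gcd(|Δx|,|Δy|) = gcd(9,34) + gcd(41,3) + gcd(32,37) = 1+1+1 = 3.
By Pick's theorem A = I + B/2 − 1, so I = 710.5 − 3/2 + 1 = 710.

710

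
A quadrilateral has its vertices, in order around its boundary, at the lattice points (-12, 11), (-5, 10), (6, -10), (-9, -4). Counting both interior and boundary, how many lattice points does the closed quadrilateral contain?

173

By the shoelace formula, twice the signed area is |[(-12)·10 − (-5)·11] + [(-5)·(-10) − 6·10] + [6·(-4) − (-9)·(-10)] + [(-9)·11 − (-12)·(-4)]| = 336, so the area is 168.
The number of boundary lattice points is Σ gcd(|Δx|,|Δy|) = gcd(7,1) + gcd(11,20) + gcd(15,6) + gcd(3,15) = 1+1+3+3 = 8.
Pick's theorem gives I = A − B/2 + 1 = 168 − 8/2 + 1 = 165, so the closed region contains I + B = 165 + 8 = 173 lattice points.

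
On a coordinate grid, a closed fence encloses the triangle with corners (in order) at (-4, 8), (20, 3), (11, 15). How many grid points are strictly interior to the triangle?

Using the shoelace formula, 2A = |[(-4)·3 − 20·8] + [20·15 − 11·3] + [11·8 − (-4)·15]| = 243, so the area is 243/2.
Summing gcd(|Δx|,|Δy|) over the edges gives the boundary count: gcd(24,5) + gcd(9,12) + gcd(15,7) = 1+3+1 = 5.
By Pick's theorem A = I + B/2 − 1, so I = 243/2 − 5/2 + 1 = 120.

120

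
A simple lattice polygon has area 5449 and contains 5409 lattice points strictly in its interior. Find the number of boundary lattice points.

Pick's theorem gives A = I + B/2 − 1, so B = 2(A − I + 1) = 2(5449 − 5409 + 1) = 82.

82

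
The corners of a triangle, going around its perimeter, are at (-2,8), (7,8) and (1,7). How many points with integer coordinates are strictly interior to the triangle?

0

The shoelace formula gives twice the area as |[(-2)·8 − 7·8] + [7·7 − 1·8] + [1·8 − (-2)·7]| = 9, so the area is 9/2.
Summing gcd(|Δx|,|Δy|) over the edges gives the boundary count: gcd(9,0) + gcd(6,1) + gcd(3,1) = 9+1+1 = 11.
Pick's theorem gives I = A − B/2 + 1 = 9/2 − 11/2 + 1 = 0.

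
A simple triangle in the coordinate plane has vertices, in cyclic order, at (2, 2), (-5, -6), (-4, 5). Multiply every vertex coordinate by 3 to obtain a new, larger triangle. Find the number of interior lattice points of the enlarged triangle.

304

The shoelace formula gives twice the area as |[2·(-6) − (-5)·2] + [(-5)·5 − (-4)·(-6)] + [(-4)·2 − 2·5]| = 69, so the area is 34.5.
The number of boundary lattice points is Σ gcd(|Δx|,|Δy|) = gcd(7,8) + gcd(1,11) + gcd(6,3) = 1+1+3 = 5.
Scaling by 3 multiplies the area by 3² = 9 (so the new area is 310.5) and multiplies the boundary lattice-point count by 3, giving 15.
By Pick's theorem, the interior count of the dilated polygon is 310.5 − 15/2 + 1 = 304.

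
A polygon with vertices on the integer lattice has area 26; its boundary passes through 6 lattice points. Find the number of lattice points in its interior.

24

From Pick's theorem, I = A − B/2 + 1 = 26 − 6/2 + 1 = 24.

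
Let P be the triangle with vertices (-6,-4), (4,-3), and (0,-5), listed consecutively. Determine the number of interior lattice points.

By the shoelace formula, twice the signed area is |[(-6)·(-3) − 4·(-4)] + [4·(-5) − 0·(-3)] + [0·(-4) − (-6)·(-5)]| = 16, so the area is 8.
Summing gcd(|Δx|,|Δy|) over the edges gives the boundary count: gcd(10,1) + gcd(4,2) + gcd(6,1) = 1+2+1 = 4.
By Pick's theorem A = I + B/2 − 1, so I = 8 − 4/2 + 1 = 7.

7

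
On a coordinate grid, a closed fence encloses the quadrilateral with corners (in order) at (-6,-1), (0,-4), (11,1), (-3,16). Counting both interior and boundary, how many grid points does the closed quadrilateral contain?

By the shoelace formula, twice the signed area is |[(-6)·(-4) − 0·(-1)] + [0·1 − 11·(-4)] + [11·16 − (-3)·1] + [(-3)·(-1) − (-6)·16]| = 346, so the area is 173.
The number of boundary lattice points is Σ gcd(|Δx|,|Δy|) = gcd(6,3) + gcd(11,5) + gcd(14,15) + gcd(3,17) = 3+1+1+1 = 6.
Pick's theorem gives I = A − B/2 + 1 = 173 − 6/2 + 1 = 171, so the closed region contains I + B = 171 + 6 = 177 lattice points.

177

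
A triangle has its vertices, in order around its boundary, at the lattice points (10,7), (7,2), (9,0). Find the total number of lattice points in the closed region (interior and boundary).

11

Using the shoelace formula, 2A = |(10·2 − 7·7) + (7·0 − 9·2) + (9·7 − 10·0)| = 16, so the area is 8.
The number of boundary lattice points is Σ gcd(|Δx|,|Δy|) = gcd(3,5) + gcd(2,2) + gcd(1,7) = 1+2+1 = 4.
Pick's theorem gives I = A − B/2 + 1 = 8 − 4/2 + 1 = 7, so the closed region contains I + B = 7 + 4 = 11 lattice points.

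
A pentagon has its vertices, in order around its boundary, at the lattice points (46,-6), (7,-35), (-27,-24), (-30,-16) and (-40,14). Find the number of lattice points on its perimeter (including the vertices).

The number of boundary lattice points is Σ gcd(|Δx|,|Δy|) = gcd(39,29) + gcd(34,11) + gcd(3,8) + gcd(10,30) + gcd(86,20) = 1+1+1+10+2 = 15.

15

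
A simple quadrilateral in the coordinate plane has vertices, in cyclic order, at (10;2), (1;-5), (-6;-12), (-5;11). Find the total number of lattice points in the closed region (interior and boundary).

177

By the shoelace formula, twice the signed area is |(10·(-5) − 1·2) + (1·(-12) − (-6)·(-5)) + ((-6)·11 − (-5)·(-12)) + ((-5)·2 − 10·11)| = 340, so the area is 170.
The number of boundary lattice points is Σ gcd(|Δx|,|Δy|) = gcd(9,7) + gcd(7,7) + gcd(1,23) + gcd(15,9) = 1+7+1+3 = 12.
Pick's theorem gives I = A − B/2 + 1 = 170 − 12/2 + 1 = 165, so the closed region contains I + B = 165 + 12 = 177 lattice points.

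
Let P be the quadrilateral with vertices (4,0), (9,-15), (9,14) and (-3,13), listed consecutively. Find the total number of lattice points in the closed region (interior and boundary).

The shoelace formula gives twice the area as |(4·(-15) − 9·0) + (9·14 − 9·(-15)) + (9·13 − (-3)·14) + ((-3)·0 − 4·13)| = 308, so the area is 154.
The number of boundary lattice points is Σ gcd(|Δx|,|Δy|) = gcd(5,15) + gcd(0,29) + gcd(12,1) + gcd(7,13) = 5+29+1+1 = 36.
Pick's theorem gives I = A − B/2 + 1 = 154 − 36/2 + 1 = 137, so the closed region contains I + B = 137 + 36 = 173 lattice points.

173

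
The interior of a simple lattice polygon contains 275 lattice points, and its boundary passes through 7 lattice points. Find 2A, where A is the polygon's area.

555

By Pick's theorem, A = I + B/2 − 1 = 275 + 7/2 − 1 = 555/2.
Hence 2A = 555.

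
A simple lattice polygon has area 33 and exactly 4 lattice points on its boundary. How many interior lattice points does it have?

32

From Pick's theorem, I = A − B/2 + 1 = 33 − 4/2 + 1 = 32.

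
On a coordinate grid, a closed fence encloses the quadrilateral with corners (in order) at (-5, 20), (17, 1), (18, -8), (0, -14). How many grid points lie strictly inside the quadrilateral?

407

By the shoelace formula, twice the signed area is |((-5)·1 − 17·20) + (17·(-8) − 18·1) + (18·(-14) − 0·(-8)) + (0·20 − (-5)·(-14))| = 821, so the area is 821/2.
Summing gcd(|Δx|,|Δy|) over the edges gives the boundary count: gcd(22,19) + gcd(1,9) + gcd(18,6) + gcd(5,34) = 1+1+6+1 = 9.
By Pick's theorem A = I + B/2 − 1, so I = 821/2 − 9/2 + 1 = 407.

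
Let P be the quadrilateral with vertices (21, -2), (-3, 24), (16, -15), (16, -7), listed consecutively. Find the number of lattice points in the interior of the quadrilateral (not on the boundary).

194

By the shoelace formula, twice the signed area is |[21·24 − (-3)·(-2)] + [(-3)·(-15) − 16·24] + [16·(-7) − 16·(-15)] + [16·(-2) − 21·(-7)]| = 402, so the area is 201.
Summing gcd(|Δx|,|Δy|) over the edges gives the boundary count: gcd(24,26) + gcd(19,39) + gcd(0,8) + gcd(5,5) = 2+1+8+5 = 16.
Pick's theorem gives I = A − B/2 + 1 = 201 − 16/2 + 1 = 194.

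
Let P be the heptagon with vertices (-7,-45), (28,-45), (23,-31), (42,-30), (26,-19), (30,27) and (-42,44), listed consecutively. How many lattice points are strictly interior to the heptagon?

Using the shoelace formula, 2A = |((-7)·(-45) − 28·(-45)) + (28·(-31) − 23·(-45)) + (23·(-30) − 42·(-31)) + (42·(-19) − 26·(-30)) + (26·27 − 30·(-19)) + (30·44 − (-42)·27) + ((-42)·(-45) − (-7)·44)| = 8260, so the area is 4130.
The number of boundary lattice points is Σ gcd(|Δx|,|Δy|) = gcd(35,0) + gcd(5,14) + gcd(19,1) + gcd(16,11) + gcd(4,46) + gcd(72,17) + gcd(35,89) = 35+1+1+1+2+1+1 = 42.
Pick's theorem gives I = A − B/2 + 1 = 4130 − 42/2 + 1 = 4110.

4110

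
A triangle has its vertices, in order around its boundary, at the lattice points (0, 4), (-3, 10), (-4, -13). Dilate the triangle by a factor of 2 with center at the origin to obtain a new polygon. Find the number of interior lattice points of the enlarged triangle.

146

Using the shoelace formula, 2A = |(0·10 − (-3)·4) + ((-3)·(-13) − (-4)·10) + ((-4)·4 − 0·(-13))| = 75, so the area is 37.5.
Summing gcd(|Δx|,|Δy|) over the edges gives the boundary count: gcd(3,6) + gcd(1,23) + gcd(4,17) = 3+1+1 = 5.
Scaling by 2 multiplies the area by 2² = 4 (so the new area is 150) and multiplies the boundary lattice-point count by 2, giving 10.
By Pick's theorem, the interior count of the dilated polygon is 150 − 10/2 + 1 = 146.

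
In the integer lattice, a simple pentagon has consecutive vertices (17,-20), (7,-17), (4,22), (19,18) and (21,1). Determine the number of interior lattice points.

Using the shoelace formula, 2A = |(17·(-17) − 7·(-20)) + (7·22 − 4·(-17)) + (4·18 − 19·22) + (19·1 − 21·18) + (21·(-20) − 17·1)| = 1069, so the area is 1069/2.
Along each edge there are gcd(|Δx|,|Δy|)+1 lattice points, so counting each shared vertex once the boundary has gcd(10,3) + gcd(3,39) + gcd(15,4) + gcd(2,17) + gcd(4,21) = 1+3+1+1+1 = 7.
By Pick's theorem A = I + B/2 − 1, so I = 1069/2 − 7/2 + 1 = 532.

532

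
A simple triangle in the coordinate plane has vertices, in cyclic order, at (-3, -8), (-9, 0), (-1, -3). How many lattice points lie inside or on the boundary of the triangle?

26

By the shoelace formula, twice the signed area is |[(-3)·0 − (-9)·(-8)] + [(-9)·(-3) − (-1)·0] + [(-1)·(-8) − (-3)·(-3)]| = 46, so the area is 23.
Summing gcd(|Δx|,|Δy|) over the edges gives the boundary count: gcd(6,8) + gcd(8,3) + gcd(2,5) = 2+1+1 = 4.
Pick's theorem gives I = A − B/2 + 1 = 23 − 4/2 + 1 = 22, so the closed region contains I + B = 22 + 4 = 26 lattice points.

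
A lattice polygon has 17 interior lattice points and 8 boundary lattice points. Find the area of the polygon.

20

Pick's theorem states A = I + B/2 − 1, so A = 17 + 8/2 − 1 = 20.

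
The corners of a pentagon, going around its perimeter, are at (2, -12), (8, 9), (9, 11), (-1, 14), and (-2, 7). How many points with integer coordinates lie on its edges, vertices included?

7

Summing gcd(|Δx|,|Δy|) over the edges gives the boundary count: gcd(6,21) + gcd(1,2) + gcd(10,3) + gcd(1,7) + gcd(4,19) = 3+1+1+1+1 = 7.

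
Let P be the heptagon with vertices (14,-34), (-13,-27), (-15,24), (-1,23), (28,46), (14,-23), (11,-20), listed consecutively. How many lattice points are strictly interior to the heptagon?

1975

By the shoelace formula, twice the signed area is |(14·(-27) − (-13)·(-34)) + ((-13)·24 − (-15)·(-27)) + ((-15)·23 − (-1)·24) + ((-1)·46 − 28·23) + (28·(-23) − 14·46) + (14·(-20) − 11·(-23)) + (11·(-34) − 14·(-20))| = 3957, so the area is 3957/2.
Along each edge there are gcd(|Δx|,|Δy|)+1 lattice points, so counting each shared vertex once the boundary has gcd(27,7) + gcd(2,51) + gcd(14,1) + gcd(29,23) + gcd(14,69) + gcd(3,3) + gcd(3,14) = 1+1+1+1+1+3+1 = 9.
By Pick's theorem A = I + B/2 − 1, so I = 3957/2 − 9/2 + 1 = 1975.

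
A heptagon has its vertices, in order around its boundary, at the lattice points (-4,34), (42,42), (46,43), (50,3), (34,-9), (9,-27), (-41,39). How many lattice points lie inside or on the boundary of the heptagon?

By the shoelace formula, twice the signed area is |[(-4)·42 − 42·34] + [42·43 − 46·42] + [46·3 − 50·43] + [50·(-9) − 34·3] + [34·(-27) − 9·(-9)] + [9·39 − (-41)·(-27)] + [(-41)·34 − (-4)·39]| = 7117, so the area is 3558.5.
Summing gcd(|Δx|,|Δy|) over the edges gives the boundary count: gcd(46,8) + gcd(4,1) + gcd(4,40) + gcd(16,12) + gcd(25,18) + gcd(50,66) + gcd(37,5) = 2+1+4+4+1+2+1 = 15.
Pick's theorem gives I = A − B/2 + 1 = 3558.5 − 15/2 + 1 = 3552, so the closed region contains I + B = 3552 + 15 = 3567 lattice points.

3567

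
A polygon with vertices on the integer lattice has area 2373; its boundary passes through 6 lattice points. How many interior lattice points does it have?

From Pick's theorem, I = A − B/2 + 1 = 2373 − 6/2 + 1 = 2371.

2371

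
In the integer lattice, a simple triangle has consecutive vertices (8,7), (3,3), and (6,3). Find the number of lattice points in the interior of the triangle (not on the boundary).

4

By the shoelace formula, twice the signed area is |[8·3 − 3·7] + [3·3 − 6·3] + [6·7 − 8·3]| = 12, so the area is 6.
The number of boundary lattice points is Σ gcd(|Δx|,|Δy|) = gcd(5,4) + gcd(3,0) + gcd(2,4) = 1+3+2 = 6.
Pick's theorem gives I = A − B/2 + 1 = 6 − 6/2 + 1 = 4.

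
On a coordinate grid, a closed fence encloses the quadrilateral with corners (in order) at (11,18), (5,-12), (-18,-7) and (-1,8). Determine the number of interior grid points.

Using the shoelace formula, 2A = |[11·(-12) − 5·18] + [5·(-7) − (-18)·(-12)] + [(-18)·8 − (-1)·(-7)] + [(-1)·18 − 11·8]| = 730, so the area is 365.
Summing gcd(|Δx|,|Δy|) over the edges gives the boundary count: gcd(6,30) + gcd(23,5) + gcd(17,15) + gcd(12,10) = 6+1+1+2 = 10.
Pick's theorem gives I = A − B/2 + 1 = 365 − 10/2 + 1 = 361.

361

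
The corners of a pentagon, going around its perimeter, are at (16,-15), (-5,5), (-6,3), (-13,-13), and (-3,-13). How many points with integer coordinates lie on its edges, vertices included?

14

The number of boundary lattice points is Σ gcd(|Δx|,|Δy|) = gcd(21,20) + gcd(1,2) + gcd(7,16) + gcd(10,0) + gcd(19,2) = 1+1+1+10+1 = 14.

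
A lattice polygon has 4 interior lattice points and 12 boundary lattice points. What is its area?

9

Pick's theorem states A = I + B/2 − 1, so A = 4 + 12/2 − 1 = 9.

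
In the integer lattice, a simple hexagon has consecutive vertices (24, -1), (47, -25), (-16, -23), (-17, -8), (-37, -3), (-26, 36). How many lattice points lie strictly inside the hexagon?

2391

The shoelace formula gives twice the area as |[24·(-25) − 47·(-1)] + [47·(-23) − (-16)·(-25)] + [(-16)·(-8) − (-17)·(-23)] + [(-17)·(-3) − (-37)·(-8)] + [(-37)·36 − (-26)·(-3)] + [(-26)·(-1) − 24·36]| = 4790, so the area is 2395.
Along each edge there are gcd(|Δx|,|Δy|)+1 lattice points, so counting each shared vertex once the boundary has gcd(23,24) + gcd(63,2) + gcd(1,15) + gcd(20,5) + gcd(11,39) + gcd(50,37) = 1+1+1+5+1+1 = 10.
By Pick's theorem A = I + B/2 − 1, so I = 2395 − 10/2 + 1 = 2391.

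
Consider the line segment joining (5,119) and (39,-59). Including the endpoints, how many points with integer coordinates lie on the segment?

3

The number of lattice points on a segment between lattice points is gcd(|Δx|,|Δy|) + 1 = gcd(34,178) + 1 = 2 + 1 = 3.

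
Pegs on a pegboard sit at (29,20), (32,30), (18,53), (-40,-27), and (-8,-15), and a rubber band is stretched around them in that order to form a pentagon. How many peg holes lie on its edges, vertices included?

9

The number of boundary lattice points is Σ gcd(|Δx|,|Δy|) = gcd(3,10) + gcd(14,23) + gcd(58,80) + gcd(32,12) + gcd(37,35) = 1+1+2+4+1 = 9.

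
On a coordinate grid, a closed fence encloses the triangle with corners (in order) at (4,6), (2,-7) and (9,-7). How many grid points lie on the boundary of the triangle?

9

The number of boundary lattice points is Σ gcd(|Δx|,|Δy|) = gcd(2,13) + gcd(7,0) + gcd(5,13) = 1+7+1 = 9.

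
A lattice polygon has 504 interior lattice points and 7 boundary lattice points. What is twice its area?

By Pick's theorem, A = I + B/2 − 1 = 504 + 7/2 − 1 = 1013/2.
Hence 2A = 1013.

1013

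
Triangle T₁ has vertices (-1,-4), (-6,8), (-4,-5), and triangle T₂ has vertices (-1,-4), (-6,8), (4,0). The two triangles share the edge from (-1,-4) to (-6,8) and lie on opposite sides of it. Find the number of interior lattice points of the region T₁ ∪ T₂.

59

The union is the simple quadrilateral with vertices (-1,-4), (-4,-5), (-6,8), (4,0) in order.
By the shoelace formula, twice the signed area is |[(-1)·(-5) − (-4)·(-4)] + [(-4)·8 − (-6)·(-5)] + [(-6)·0 − 4·8] + [4·(-4) − (-1)·0]| = 121, so the area is 121/2.
The number of boundary lattice points is Σ gcd(|Δx|,|Δy|) = gcd(3,1) + gcd(2,13) + gcd(10,8) + gcd(5,4) = 1+1+2+1 = 5.
By Pick's theorem I = A − B/2 + 1 = 121/2 − 5/2 + 1 = 59.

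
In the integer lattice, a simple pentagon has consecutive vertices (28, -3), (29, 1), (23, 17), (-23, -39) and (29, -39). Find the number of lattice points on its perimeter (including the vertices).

58

The number of boundary lattice points is Σ gcd(|Δx|,|Δy|) = gcd(1,4) + gcd(6,16) + gcd(46,56) + gcd(52,0) + gcd(1,36) = 1+2+2+52+1 = 58.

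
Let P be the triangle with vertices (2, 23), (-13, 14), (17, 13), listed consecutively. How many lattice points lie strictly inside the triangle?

Using the shoelace formula, 2A = |[2·14 − (-13)·23] + [(-13)·13 − 17·14] + [17·23 − 2·13]| = 285, so the area is 142.5.
Summing gcd(|Δx|,|Δy|) over the edges gives the boundary count: gcd(15,9) + gcd(30,1) + gcd(15,10) = 3+1+5 = 9.
By Pick's theorem A = I + B/2 − 1, so I = 142.5 − 9/2 + 1 = 139.

139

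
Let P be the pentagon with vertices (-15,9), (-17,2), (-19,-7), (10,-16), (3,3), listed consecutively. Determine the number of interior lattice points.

398

By the shoelace formula, twice the signed area is |[(-15)·2 − (-17)·9] + [(-17)·(-7) − (-19)·2] + [(-19)·(-16) − 10·(-7)] + [10·3 − 3·(-16)] + [3·9 − (-15)·3]| = 804, so the area is 402.
Summing gcd(|Δx|,|Δy|) over the edges gives the boundary count: gcd(2,7) + gcd(2,9) + gcd(29,9) + gcd(7,19) + gcd(18,6) = 1+1+1+1+6 = 10.
Pick's theorem gives I = A − B/2 + 1 = 402 − 10/2 + 1 = 398.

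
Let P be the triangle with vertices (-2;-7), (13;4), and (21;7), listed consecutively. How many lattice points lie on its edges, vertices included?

The number of boundary lattice points is Σ gcd(|Δx|,|Δy|) = gcd(15,11) + gcd(8,3) + gcd(23,14) = 1+1+1 = 3.

3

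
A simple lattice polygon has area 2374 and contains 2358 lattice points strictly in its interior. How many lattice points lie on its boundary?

Pick's theorem gives A = I + B/2 − 1, so B = 2(A − I + 1) = 2(2374 − 2358 + 1) = 34.

34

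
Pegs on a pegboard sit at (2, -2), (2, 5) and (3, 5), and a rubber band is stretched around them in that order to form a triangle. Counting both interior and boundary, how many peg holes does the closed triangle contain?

9

The shoelace formula gives twice the area as |[2·5 − 2·(-2)] + [2·5 − 3·5] + [3·(-2) − 2·5]| = 7, so the area is 3.5.
The number of boundary lattice points is Σ gcd(|Δx|,|Δy|) = gcd(0,7) + gcd(1,0) + gcd(1,7) = 7+1+1 = 9.
Pick's theorem gives I = A − B/2 + 1 = 3.5 − 9/2 + 1 = 0, so the closed region contains I + B = 0 + 9 = 9 lattice points.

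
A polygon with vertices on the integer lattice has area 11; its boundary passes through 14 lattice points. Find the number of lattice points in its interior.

From Pick's theorem, I = A − B/2 + 1 = 11 − 14/2 + 1 = 5.

5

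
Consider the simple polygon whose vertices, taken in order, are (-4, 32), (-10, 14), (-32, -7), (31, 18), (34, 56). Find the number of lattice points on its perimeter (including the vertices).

Along each edge there are gcd(|Δx|,|Δy|)+1 lattice points, so counting each shared vertex once the boundary has gcd(6,18) + gcd(22,21) + gcd(63,25) + gcd(3,38) + gcd(38,24) = 6+1+1+1+2 = 11.

11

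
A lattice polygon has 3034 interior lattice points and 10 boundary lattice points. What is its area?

3038

Pick's theorem states A = I + B/2 − 1, so A = 3034 + 10/2 − 1 = 3038.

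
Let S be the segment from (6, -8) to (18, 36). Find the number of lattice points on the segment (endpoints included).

The number of lattice points on a segment between lattice points is gcd(|Δx|,|Δy|) + 1 = gcd(12,44) + 1 = 4 + 1 = 5.

5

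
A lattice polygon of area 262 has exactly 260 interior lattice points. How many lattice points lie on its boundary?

Pick's theorem gives A = I + B/2 − 1, so B = 2(A − I + 1) = 2(262 − 260 + 1) = 6.

6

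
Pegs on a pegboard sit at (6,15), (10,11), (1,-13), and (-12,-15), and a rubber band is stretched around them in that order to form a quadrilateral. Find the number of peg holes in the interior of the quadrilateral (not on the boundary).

By the shoelace formula, twice the signed area is |(6·11 − 10·15) + (10·(-13) − 1·11) + (1·(-15) − (-12)·(-13)) + ((-12)·15 − 6·(-15))| = 486, so the area is 243.
The number of boundary lattice points is Σ gcd(|Δx|,|Δy|) = gcd(4,4) + gcd(9,24) + gcd(13,2) + gcd(18,30) = 4+3+1+6 = 14.
Pick's theorem gives I = A − B/2 + 1 = 243 − 14/2 + 1 = 237.

237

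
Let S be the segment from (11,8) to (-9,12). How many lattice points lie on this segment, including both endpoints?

The number of lattice points on a segment between lattice points is gcd(|Δx|,|Δy|) + 1 = gcd(20,4) + 1 = 4 + 1 = 5.

5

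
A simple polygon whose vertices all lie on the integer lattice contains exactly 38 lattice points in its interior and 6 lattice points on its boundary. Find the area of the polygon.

By Pick's theorem, A = I + B/2 − 1 = 38 + 6/2 − 1 = 40.

40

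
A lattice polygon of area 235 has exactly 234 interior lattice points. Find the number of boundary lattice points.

Pick's theorem gives A = I + B/2 − 1, so B = 2(A − I + 1) = 2(235 − 234 + 1) = 4.

4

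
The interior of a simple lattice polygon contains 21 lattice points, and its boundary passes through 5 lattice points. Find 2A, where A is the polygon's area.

By Pick's theorem, A = I + B/2 − 1 = 21 + 5/2 − 1 = 45/2.
Hence 2A = 45.

45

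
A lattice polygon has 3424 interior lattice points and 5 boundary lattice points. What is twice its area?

Pick's theorem states A = I + B/2 − 1, so A = 3424 + 5/2 − 1 = 6851/2.
Hence 2A = 6851.

6851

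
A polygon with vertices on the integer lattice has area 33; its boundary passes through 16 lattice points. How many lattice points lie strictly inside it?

26

From Pick's theorem, I = A − B/2 + 1 = 33 − 16/2 + 1 = 26.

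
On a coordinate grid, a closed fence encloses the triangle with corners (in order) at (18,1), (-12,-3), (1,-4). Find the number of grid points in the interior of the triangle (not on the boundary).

Using the shoelace formula, 2A = |[18·(-3) − (-12)·1] + [(-12)·(-4) − 1·(-3)] + [1·1 − 18·(-4)]| = 82, so the area is 41.
The number of boundary lattice points is Σ gcd(|Δx|,|Δy|) = gcd(30,4) + gcd(13,1) + gcd(17,5) = 2+1+1 = 4.
By Pick's theorem A = I + B/2 − 1, so I = 41 − 4/2 + 1 = 40.

40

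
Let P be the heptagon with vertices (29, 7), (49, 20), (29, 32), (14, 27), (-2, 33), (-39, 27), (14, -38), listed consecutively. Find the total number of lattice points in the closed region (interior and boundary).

By the shoelace formula, twice the signed area is |[29·20 − 49·7] + [49·32 − 29·20] + [29·27 − 14·32] + [14·33 − (-2)·27] + [(-2)·27 − (-39)·33] + [(-39)·(-38) − 14·27] + [14·7 − 29·(-38)]| = 5613, so the area is 2806.5.
Along each edge there are gcd(|Δx|,|Δy|)+1 lattice points, so counting each shared vertex once the boundary has gcd(20,13) + gcd(20,12) + gcd(15,5) + gcd(16,6) + gcd(37,6) + gcd(53,65) + gcd(15,45) = 1+4+5+2+1+1+15 = 29.
Pick's theorem gives I = A − B/2 + 1 = 2806.5 − 29/2 + 1 = 2793, so the closed region contains I + B = 2793 + 29 = 2822 lattice points.

2822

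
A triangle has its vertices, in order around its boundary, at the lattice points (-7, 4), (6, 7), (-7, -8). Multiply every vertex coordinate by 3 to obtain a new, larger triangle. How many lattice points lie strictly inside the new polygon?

682

The shoelace formula gives twice the area as |[(-7)·7 − 6·4] + [6·(-8) − (-7)·7] + [(-7)·4 − (-7)·(-8)]| = 156, so the area is 78.
The number of boundary lattice points is Σ gcd(|Δx|,|Δy|) = gcd(13,3) + gcd(13,15) + gcd(0,12) = 1+1+12 = 14.
Scaling by 3 multiplies the area by 3² = 9 (so the new area is 702) and multiplies the boundary lattice-point count by 3, giving 42.
By Pick's theorem, the interior count of the dilated polygon is 702 − 42/2 + 1 = 682.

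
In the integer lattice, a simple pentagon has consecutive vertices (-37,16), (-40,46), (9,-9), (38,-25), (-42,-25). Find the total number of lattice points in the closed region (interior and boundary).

The shoelace formula gives twice the area as |[(-37)·46 − (-40)·16] + [(-40)·(-9) − 9·46] + [9·(-25) − 38·(-9)] + [38·(-25) − (-42)·(-25)] + [(-42)·16 − (-37)·(-25)]| = 4596, so the area is 2298.
Summing gcd(|Δx|,|Δy|) over the edges gives the boundary count: gcd(3,30) + gcd(49,55) + gcd(29,16) + gcd(80,0) + gcd(5,41) = 3+1+1+80+1 = 86.
Pick's theorem gives I = A − B/2 + 1 = 2298 − 86/2 + 1 = 2256, so the closed region contains I + B = 2256 + 86 = 2342 lattice points.

2342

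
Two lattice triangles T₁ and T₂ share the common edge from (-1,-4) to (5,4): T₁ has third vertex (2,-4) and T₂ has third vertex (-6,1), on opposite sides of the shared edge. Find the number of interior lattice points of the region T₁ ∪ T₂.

The union is the simple quadrilateral with vertices (-1,-4), (2,-4), (5,4), (-6,1) in order.
By the shoelace formula, twice the signed area is |[(-1)·(-4) − 2·(-4)] + [2·4 − 5·(-4)] + [5·1 − (-6)·4] + [(-6)·(-4) − (-1)·1]| = 94, so the area is 47.
The number of boundary lattice points is Σ gcd(|Δx|,|Δy|) = gcd(3,0) + gcd(3,8) + gcd(11,3) + gcd(5,5) = 3+1+1+5 = 10.
By Pick's theorem I = A − B/2 + 1 = 47 − 10/2 + 1 = 43.

43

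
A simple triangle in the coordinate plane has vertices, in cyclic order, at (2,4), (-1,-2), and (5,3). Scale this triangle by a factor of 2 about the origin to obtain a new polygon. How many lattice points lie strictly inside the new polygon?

By the shoelace formula, twice the signed area is |[2·(-2) − (-1)·4] + [(-1)·3 − 5·(-2)] + [5·4 − 2·3]| = 21, so the area is 21/2.
Summing gcd(|Δx|,|Δy|) over the edges gives the boundary count: gcd(3,6) + gcd(6,5) + gcd(3,1) = 3+1+1 = 5.
Scaling by 2 multiplies the area by 2² = 4 (so the new area is 42) and multiplies the boundary lattice-point count by 2, giving 10.
By Pick's theorem, the interior count of the dilated polygon is 42 − 10/2 + 1 = 38.

38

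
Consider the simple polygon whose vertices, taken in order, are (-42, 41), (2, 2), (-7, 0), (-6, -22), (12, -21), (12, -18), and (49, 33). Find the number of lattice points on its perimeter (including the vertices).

9

The number of boundary lattice points is Σ gcd(|Δx|,|Δy|) = gcd(44,39) + gcd(9,2) + gcd(1,22) + gcd(18,1) + gcd(0,3) + gcd(37,51) + gcd(91,8) = 1+1+1+1+3+1+1 = 9.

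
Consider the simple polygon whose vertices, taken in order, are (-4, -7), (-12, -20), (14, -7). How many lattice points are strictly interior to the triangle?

By the shoelace formula, twice the signed area is |((-4)·(-20) − (-12)·(-7)) + ((-12)·(-7) − 14·(-20)) + (14·(-7) − (-4)·(-7))| = 234, so the area is 117.
Summing gcd(|Δx|,|Δy|) over the edges gives the boundary count: gcd(8,13) + gcd(26,13) + gcd(18,0) = 1+13+18 = 32.
Pick's theorem gives I = A − B/2 + 1 = 117 − 32/2 + 1 = 102.

102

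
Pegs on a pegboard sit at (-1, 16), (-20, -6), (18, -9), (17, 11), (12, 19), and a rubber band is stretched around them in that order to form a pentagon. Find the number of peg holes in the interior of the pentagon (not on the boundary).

The shoelace formula gives twice the area as |((-1)·(-6) − (-20)·16) + ((-20)·(-9) − 18·(-6)) + (18·11 − 17·(-9)) + (17·19 − 12·11) + (12·16 − (-1)·19)| = 1367, so the area is 1367/2.
Along each edge there are gcd(|Δx|,|Δy|)+1 lattice points, so counting each shared vertex once the boundary has gcd(19,22) + gcd(38,3) + gcd(1,20) + gcd(5,8) + gcd(13,3) = 1+1+1+1+1 = 5.
Pick's theorem gives I = A − B/2 + 1 = 1367/2 − 5/2 + 1 = 682.

682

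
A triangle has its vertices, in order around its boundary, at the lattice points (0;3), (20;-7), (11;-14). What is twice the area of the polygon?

Using the shoelace formula, 2A = |[0·(-7) − 20·3] + [20·(-14) − 11·(-7)] + [11·3 − 0·(-14)]| = 230, so the area is 115.

230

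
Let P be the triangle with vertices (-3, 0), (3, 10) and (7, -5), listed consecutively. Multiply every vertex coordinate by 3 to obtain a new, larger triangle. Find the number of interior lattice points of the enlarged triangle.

574

By the shoelace formula, twice the signed area is |((-3)·10 − 3·0) + (3·(-5) − 7·10) + (7·0 − (-3)·(-5))| = 130, so the area is 65.
Summing gcd(|Δx|,|Δy|) over the edges gives the boundary count: gcd(6,10) + gcd(4,15) + gcd(10,5) = 2+1+5 = 8.
Scaling by 3 multiplies the area by 3² = 9 (so the new area is 585) and multiplies the boundary lattice-point count by 3, giving 24.
By Pick's theorem, the interior count of the dilated polygon is 585 − 24/2 + 1 = 574.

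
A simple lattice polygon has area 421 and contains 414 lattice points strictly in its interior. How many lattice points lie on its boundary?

16

Pick's theorem gives A = I + B/2 − 1, so B = 2(A − I + 1) = 2(421 − 414 + 1) = 16.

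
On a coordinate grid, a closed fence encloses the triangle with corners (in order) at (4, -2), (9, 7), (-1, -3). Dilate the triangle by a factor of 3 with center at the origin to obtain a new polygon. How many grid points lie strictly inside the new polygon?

By the shoelace formula, twice the signed area is |[4·7 − 9·(-2)] + [9·(-3) − (-1)·7] + [(-1)·(-2) − 4·(-3)]| = 40, so the area is 20.
Summing gcd(|Δx|,|Δy|) over the edges gives the boundary count: gcd(5,9) + gcd(10,10) + gcd(5,1) = 1+10+1 = 12.
Scaling by 3 multiplies the area by 3² = 9 (so the new area is 180) and multiplies the boundary lattice-point count by 3, giving 36.
By Pick's theorem, the interior count of the dilated polygon is 180 − 36/2 + 1 = 163.

163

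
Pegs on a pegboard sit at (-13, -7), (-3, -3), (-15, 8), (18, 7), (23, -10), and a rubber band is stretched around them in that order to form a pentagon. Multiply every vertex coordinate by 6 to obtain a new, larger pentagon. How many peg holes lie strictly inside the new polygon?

16753

The shoelace formula gives twice the area as |((-13)·(-3) − (-3)·(-7)) + ((-3)·8 − (-15)·(-3)) + ((-15)·7 − 18·8) + (18·(-10) − 23·7) + (23·(-7) − (-13)·(-10))| = 932, so the area is 466.
Along each edge there are gcd(|Δx|,|Δy|)+1 lattice points, so counting each shared vertex once the boundary has gcd(10,4) + gcd(12,11) + gcd(33,1) + gcd(5,17) + gcd(36,3) = 2+1+1+1+3 = 8.
Scaling by 6 multiplies the area by 6² = 36 (so the new area is 16776) and multiplies the boundary lattice-point count by 6, giving 48.
By Pick's theorem, the interior count of the dilated polygon is 16776 − 48/2 + 1 = 16753.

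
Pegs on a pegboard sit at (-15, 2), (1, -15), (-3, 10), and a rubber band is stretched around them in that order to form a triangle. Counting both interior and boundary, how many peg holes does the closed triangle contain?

The shoelace formula gives twice the area as |[(-15)·(-15) − 1·2] + [1·10 − (-3)·(-15)] + [(-3)·2 − (-15)·10]| = 332, so the area is 166.
Along each edge there are gcd(|Δx|,|Δy|)+1 lattice points, so counting each shared vertex once the boundary has gcd(16,17) + gcd(4,25) + gcd(12,8) = 1+1+4 = 6.
Pick's theorem gives I = A − B/2 + 1 = 166 − 6/2 + 1 = 164, so the closed region contains I + B = 164 + 6 = 170 lattice points.

170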